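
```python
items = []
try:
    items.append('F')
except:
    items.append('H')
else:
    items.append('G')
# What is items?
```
['F', 'G']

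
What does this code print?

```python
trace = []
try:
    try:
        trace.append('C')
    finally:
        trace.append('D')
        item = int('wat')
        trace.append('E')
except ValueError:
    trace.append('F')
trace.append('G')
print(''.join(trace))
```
CDFG

Exception in inner finally caught by outer except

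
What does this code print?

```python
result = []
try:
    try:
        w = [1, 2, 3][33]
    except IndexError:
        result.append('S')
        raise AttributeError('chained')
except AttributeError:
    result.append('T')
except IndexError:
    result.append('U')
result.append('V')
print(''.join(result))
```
STV

AttributeError raised and caught, original IndexError not re-raised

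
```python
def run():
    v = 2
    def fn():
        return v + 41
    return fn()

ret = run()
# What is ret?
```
43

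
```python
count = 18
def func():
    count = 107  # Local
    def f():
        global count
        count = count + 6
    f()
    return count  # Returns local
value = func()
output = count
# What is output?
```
24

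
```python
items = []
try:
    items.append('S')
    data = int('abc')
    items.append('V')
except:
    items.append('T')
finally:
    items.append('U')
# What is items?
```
['S', 'T', 'U']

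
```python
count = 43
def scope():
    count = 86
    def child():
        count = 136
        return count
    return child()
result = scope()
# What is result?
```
136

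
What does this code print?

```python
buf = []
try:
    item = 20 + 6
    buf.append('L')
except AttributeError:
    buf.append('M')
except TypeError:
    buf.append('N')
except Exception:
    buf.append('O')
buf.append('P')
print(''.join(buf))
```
LP

No exception, try block completes normally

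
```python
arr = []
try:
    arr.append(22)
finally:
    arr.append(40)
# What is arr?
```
[22, 40]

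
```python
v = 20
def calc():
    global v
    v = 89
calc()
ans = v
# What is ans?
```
89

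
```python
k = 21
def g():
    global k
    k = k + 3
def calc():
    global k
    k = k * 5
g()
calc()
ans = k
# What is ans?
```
120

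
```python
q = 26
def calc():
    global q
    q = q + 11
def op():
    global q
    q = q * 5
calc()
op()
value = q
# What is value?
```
185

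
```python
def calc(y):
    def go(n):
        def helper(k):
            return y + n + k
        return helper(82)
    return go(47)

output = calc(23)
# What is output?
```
152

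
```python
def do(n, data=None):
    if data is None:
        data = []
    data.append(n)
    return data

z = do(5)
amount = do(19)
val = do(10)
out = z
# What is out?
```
[5]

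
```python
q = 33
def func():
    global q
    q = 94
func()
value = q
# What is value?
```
94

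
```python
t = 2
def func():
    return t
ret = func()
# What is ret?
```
2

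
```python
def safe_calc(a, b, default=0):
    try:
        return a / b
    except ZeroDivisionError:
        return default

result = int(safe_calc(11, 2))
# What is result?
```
5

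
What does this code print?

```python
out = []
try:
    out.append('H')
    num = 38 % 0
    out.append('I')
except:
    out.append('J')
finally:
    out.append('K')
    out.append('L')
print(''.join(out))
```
HJKL

Code before exception runs, then except, then all of finally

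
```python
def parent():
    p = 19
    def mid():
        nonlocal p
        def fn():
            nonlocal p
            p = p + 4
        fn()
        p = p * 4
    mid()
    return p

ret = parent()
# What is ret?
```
92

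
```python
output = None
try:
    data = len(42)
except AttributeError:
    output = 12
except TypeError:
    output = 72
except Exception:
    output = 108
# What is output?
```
72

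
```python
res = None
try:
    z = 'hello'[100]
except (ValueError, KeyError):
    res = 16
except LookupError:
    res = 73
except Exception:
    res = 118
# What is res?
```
73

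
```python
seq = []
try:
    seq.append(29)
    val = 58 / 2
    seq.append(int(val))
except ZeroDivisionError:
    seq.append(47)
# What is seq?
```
[29, 29]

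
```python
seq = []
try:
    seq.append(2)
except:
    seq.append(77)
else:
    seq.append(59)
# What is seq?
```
[2, 59]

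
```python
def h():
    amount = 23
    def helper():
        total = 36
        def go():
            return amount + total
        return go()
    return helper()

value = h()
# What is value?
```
59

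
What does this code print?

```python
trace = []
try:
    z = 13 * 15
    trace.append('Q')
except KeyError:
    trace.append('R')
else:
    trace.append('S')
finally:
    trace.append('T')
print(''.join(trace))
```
QST

else runs before finally when no exception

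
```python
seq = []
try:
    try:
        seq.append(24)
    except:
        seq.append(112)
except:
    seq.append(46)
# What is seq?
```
[24]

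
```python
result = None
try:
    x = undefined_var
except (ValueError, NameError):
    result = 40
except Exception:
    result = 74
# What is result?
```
40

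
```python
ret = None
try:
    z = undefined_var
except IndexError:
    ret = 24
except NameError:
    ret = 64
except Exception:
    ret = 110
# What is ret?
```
64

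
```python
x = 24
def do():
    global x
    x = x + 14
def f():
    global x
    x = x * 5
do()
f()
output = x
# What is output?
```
190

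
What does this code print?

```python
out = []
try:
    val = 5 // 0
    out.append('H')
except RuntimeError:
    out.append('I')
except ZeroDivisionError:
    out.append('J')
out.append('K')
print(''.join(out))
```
JK

ZeroDivisionError is caught by its specific handler, not RuntimeError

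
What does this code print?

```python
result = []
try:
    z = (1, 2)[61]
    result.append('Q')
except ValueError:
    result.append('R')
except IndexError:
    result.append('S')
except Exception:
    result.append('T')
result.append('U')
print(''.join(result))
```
SU

IndexError matches before generic Exception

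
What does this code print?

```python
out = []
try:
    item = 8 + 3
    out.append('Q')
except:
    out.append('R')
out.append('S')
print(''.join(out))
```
QS

No exception, try block completes normally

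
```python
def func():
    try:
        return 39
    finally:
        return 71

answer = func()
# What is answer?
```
71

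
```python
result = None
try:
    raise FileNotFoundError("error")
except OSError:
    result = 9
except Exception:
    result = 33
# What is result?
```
9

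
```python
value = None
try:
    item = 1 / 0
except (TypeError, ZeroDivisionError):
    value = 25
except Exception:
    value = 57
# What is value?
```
25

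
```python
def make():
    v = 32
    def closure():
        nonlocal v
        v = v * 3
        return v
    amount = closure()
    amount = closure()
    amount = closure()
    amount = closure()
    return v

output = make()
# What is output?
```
2592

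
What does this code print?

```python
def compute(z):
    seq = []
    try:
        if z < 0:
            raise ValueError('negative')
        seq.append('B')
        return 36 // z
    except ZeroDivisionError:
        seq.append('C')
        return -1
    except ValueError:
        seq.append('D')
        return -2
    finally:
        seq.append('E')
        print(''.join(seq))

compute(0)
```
BCE

z=0 causes ZeroDivisionError, caught, finally prints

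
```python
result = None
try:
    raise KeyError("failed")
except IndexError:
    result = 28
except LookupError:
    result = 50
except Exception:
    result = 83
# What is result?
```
50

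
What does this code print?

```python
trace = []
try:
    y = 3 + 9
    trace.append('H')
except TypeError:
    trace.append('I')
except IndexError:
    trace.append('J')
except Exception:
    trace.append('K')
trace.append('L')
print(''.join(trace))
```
HL

No exception, try block completes normally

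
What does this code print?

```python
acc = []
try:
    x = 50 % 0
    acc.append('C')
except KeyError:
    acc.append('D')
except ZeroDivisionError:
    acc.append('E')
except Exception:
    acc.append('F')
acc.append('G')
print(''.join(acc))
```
EG

ZeroDivisionError matches before generic Exception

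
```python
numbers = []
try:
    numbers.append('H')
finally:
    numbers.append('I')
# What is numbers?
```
['H', 'I']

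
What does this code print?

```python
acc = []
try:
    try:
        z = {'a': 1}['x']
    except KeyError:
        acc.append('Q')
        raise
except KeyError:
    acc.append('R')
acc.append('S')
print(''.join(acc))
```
QRS

raise without argument re-raises current exception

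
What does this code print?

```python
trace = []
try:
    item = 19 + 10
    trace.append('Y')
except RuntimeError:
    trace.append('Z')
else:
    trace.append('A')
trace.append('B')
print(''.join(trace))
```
YAB

else block runs when no exception occurs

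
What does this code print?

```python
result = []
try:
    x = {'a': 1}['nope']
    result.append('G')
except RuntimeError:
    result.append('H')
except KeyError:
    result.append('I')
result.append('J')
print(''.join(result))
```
IJ

KeyError is caught by its specific handler, not RuntimeError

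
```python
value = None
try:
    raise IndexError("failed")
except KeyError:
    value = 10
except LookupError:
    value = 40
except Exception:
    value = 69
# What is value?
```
40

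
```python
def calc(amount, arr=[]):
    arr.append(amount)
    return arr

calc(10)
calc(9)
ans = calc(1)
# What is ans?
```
[10, 9, 1]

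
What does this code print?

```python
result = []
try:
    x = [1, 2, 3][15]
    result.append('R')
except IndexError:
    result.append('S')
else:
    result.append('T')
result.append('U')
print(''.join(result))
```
SU

else block skipped when exception is caught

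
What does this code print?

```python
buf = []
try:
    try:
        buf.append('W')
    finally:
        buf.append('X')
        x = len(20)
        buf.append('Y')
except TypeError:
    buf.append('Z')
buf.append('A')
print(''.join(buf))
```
WXZA

Exception in inner finally caught by outer except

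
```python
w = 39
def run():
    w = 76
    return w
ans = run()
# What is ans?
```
76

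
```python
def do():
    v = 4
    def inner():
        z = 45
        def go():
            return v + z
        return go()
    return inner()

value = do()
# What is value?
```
49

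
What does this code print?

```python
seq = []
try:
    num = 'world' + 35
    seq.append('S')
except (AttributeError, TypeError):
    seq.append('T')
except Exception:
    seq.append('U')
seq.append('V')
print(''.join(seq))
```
TV

TypeError matches tuple containing it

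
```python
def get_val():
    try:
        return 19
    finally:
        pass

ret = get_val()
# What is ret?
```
19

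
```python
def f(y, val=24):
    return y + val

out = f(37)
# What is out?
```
61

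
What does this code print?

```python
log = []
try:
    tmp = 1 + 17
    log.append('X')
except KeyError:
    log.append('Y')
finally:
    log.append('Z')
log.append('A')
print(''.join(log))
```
XZA

finally runs after normal execution too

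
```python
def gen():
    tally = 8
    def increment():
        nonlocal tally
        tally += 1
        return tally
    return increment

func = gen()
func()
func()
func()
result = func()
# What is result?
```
12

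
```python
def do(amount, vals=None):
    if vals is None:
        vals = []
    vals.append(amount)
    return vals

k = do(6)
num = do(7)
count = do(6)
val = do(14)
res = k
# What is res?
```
[6]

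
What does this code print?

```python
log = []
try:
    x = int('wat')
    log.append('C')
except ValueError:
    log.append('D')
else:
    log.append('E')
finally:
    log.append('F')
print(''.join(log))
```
DF

Exception: except runs, else skipped, finally runs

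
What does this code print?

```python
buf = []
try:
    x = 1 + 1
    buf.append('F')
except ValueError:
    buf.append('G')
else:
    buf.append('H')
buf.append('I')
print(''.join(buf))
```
FHI

else block runs when no exception occurs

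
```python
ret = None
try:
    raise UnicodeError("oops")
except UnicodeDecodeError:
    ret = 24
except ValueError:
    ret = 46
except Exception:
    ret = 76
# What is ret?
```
46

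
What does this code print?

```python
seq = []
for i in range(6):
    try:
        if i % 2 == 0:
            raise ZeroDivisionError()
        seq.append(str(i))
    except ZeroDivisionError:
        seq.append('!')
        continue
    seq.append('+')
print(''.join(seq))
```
!1+!3+!5+

continue in except skips rest of loop body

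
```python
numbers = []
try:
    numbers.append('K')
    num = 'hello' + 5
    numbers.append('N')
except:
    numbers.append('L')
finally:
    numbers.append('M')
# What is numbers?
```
['K', 'L', 'M']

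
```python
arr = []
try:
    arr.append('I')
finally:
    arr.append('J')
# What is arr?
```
['I', 'J']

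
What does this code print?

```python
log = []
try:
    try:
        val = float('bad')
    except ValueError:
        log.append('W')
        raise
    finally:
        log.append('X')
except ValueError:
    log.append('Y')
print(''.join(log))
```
WXY

finally runs before re-raised exception propagates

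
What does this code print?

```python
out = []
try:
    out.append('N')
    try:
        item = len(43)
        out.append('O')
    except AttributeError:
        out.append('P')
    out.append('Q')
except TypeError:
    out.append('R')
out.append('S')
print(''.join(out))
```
NRS

Inner handler doesn't match, propagates to outer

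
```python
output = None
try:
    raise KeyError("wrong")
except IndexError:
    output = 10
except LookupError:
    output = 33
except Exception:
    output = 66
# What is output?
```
33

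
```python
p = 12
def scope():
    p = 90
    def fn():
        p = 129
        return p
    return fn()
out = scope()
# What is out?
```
129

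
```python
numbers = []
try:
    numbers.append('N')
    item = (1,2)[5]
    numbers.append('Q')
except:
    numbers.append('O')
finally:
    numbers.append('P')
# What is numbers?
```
['N', 'O', 'P']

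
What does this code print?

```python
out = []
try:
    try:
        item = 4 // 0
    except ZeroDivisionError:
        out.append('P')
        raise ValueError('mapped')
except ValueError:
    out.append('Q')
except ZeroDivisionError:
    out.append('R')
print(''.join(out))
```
PQ

New ValueError raised, caught by outer ValueError handler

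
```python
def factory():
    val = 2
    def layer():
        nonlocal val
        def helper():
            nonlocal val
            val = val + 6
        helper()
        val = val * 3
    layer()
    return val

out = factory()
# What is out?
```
24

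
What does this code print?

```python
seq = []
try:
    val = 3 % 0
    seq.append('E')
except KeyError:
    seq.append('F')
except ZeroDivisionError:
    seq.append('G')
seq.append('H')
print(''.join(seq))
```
GH

ZeroDivisionError is caught by its specific handler, not KeyError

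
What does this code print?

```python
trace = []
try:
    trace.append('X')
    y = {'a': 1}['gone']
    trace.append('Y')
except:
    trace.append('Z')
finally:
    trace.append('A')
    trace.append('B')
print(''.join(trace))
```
XZAB

Code before exception runs, then except, then all of finally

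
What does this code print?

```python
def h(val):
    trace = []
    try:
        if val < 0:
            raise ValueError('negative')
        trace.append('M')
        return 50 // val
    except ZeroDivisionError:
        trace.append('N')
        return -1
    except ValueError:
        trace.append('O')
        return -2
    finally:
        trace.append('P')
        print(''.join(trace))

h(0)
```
MNP

val=0 causes ZeroDivisionError, caught, finally prints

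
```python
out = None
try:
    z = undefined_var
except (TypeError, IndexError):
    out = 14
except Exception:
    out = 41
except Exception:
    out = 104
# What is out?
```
41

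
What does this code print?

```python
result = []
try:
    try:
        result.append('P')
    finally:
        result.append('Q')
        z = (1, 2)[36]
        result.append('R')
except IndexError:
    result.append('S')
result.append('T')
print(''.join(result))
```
PQST

Exception in inner finally caught by outer except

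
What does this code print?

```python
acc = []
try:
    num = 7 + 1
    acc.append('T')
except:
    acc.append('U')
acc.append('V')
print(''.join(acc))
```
TV

No exception, try block completes normally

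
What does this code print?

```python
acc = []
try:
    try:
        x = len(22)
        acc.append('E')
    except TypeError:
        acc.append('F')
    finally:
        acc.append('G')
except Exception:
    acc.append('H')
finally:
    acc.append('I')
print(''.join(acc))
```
FGI

Both finally blocks run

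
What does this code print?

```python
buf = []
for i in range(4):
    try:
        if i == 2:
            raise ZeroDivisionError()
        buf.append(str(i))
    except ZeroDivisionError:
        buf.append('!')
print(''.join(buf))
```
01!3

Exception on i=2 caught, loop continues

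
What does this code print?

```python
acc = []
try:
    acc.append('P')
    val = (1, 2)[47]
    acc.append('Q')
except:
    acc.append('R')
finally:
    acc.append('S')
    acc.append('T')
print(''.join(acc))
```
PRST

Code before exception runs, then except, then all of finally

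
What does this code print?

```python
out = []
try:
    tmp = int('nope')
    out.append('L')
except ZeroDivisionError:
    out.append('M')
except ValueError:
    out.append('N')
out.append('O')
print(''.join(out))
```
NO

ValueError is caught by its specific handler, not ZeroDivisionError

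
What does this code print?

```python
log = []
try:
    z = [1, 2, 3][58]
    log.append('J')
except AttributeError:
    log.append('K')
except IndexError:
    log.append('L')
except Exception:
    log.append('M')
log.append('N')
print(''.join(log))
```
LN

IndexError matches before generic Exception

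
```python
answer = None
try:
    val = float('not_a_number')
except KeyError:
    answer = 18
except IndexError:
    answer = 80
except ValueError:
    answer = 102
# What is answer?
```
102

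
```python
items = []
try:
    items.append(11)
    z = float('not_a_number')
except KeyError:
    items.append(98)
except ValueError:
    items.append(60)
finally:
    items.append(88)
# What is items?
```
[11, 60, 88]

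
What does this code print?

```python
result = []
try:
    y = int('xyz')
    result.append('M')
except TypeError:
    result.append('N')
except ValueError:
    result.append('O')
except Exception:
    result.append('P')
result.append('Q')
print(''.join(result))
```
OQ

ValueError matches before generic Exception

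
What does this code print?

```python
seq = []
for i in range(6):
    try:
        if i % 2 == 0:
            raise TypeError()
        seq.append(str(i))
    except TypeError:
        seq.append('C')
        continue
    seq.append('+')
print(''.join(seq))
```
C1+C3+C5+

continue in except skips rest of loop body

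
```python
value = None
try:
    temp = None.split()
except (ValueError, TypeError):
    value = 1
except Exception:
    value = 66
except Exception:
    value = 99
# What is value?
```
66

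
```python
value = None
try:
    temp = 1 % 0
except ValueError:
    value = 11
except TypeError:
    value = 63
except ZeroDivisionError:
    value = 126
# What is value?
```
126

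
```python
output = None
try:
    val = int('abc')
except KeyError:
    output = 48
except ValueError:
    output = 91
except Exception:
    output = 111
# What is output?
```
91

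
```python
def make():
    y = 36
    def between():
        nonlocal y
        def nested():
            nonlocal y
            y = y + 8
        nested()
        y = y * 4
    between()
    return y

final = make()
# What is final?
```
176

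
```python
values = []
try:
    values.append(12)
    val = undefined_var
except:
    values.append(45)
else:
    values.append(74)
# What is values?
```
[12, 45]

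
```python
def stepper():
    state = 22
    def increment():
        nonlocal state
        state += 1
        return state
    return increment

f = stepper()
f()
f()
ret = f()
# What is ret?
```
25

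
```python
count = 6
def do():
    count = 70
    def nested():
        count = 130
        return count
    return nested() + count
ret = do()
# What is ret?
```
200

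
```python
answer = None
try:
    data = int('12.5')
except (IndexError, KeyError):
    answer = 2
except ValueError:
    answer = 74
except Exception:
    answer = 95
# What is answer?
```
74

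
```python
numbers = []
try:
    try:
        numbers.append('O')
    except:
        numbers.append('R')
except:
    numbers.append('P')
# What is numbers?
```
['O']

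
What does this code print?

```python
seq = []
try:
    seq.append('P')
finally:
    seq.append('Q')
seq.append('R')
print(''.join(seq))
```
PQR

try/finally without except, no exception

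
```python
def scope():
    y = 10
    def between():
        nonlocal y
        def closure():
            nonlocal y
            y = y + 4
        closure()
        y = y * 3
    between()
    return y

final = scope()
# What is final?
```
42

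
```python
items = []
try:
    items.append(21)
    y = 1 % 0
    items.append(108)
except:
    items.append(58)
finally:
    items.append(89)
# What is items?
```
[21, 58, 89]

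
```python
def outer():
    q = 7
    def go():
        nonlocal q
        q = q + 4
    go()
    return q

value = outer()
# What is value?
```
11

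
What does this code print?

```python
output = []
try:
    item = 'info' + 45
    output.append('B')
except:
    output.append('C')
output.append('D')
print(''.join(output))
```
CD

Exception raised in try, caught by bare except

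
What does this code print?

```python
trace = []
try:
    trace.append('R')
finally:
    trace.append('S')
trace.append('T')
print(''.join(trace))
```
RST

try/finally without except, no exception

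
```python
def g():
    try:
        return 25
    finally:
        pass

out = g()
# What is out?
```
25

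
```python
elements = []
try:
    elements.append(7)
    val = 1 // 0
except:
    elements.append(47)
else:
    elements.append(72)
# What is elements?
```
[7, 47]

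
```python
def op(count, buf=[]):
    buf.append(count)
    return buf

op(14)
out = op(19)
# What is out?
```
[14, 19]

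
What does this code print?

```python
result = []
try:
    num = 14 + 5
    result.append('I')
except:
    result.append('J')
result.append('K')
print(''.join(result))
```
IK

No exception, try block completes normally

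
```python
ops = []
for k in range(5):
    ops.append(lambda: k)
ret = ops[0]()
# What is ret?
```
4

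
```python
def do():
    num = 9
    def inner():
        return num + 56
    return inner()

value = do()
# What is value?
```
65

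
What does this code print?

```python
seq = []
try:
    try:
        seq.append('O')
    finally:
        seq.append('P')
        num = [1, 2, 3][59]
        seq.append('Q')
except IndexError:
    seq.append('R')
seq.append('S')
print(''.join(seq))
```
OPRS

Exception in inner finally caught by outer except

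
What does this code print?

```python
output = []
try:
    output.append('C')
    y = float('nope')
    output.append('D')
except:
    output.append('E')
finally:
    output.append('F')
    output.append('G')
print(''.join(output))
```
CEFG

Code before exception runs, then except, then all of finally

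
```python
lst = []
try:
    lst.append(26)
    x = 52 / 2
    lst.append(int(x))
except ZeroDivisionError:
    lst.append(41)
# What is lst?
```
[26, 26]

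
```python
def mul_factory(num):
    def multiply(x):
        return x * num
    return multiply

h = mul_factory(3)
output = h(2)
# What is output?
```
6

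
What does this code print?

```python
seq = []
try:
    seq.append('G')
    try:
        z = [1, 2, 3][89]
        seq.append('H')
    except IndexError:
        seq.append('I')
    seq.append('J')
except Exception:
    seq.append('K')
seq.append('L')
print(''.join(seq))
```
GIJL

Inner exception caught by inner handler, outer continues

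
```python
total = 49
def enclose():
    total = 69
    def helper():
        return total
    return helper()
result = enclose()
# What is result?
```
69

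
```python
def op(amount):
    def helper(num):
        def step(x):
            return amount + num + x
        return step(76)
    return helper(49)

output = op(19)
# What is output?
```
144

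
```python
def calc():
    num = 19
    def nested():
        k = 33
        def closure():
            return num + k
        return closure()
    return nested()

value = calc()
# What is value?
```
52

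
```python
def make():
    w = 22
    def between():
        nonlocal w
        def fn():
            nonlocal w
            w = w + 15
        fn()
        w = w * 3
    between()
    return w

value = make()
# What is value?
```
111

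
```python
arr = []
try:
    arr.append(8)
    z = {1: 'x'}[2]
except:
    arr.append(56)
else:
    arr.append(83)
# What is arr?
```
[8, 56]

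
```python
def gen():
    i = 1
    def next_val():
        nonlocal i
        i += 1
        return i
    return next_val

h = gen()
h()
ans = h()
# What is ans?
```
3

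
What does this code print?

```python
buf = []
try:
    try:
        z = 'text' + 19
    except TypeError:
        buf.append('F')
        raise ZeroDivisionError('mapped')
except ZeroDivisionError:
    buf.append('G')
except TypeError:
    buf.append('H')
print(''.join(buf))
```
FG

New ZeroDivisionError raised, caught by outer ZeroDivisionError handler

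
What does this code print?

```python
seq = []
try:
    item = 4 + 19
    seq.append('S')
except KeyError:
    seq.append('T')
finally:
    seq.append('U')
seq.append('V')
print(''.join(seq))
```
SUV

finally runs after normal execution too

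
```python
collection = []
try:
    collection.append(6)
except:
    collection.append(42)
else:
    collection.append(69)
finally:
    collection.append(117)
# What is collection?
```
[6, 69, 117]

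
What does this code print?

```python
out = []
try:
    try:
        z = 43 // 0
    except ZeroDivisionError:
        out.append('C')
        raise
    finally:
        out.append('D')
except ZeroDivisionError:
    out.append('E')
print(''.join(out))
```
CDE

finally runs before re-raised exception propagates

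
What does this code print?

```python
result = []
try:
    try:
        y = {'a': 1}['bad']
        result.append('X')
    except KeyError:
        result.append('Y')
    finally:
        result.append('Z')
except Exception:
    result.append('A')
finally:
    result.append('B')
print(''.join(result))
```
YZB

Both finally blocks run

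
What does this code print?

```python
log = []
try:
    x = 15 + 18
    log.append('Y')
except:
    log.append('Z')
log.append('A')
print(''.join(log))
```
YA

No exception, try block completes normally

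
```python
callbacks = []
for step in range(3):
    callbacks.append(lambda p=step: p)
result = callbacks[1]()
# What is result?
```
1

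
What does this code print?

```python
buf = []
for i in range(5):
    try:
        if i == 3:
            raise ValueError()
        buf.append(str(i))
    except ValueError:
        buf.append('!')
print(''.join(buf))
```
012!4

Exception on i=3 caught, loop continues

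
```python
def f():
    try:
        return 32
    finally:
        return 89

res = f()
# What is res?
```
89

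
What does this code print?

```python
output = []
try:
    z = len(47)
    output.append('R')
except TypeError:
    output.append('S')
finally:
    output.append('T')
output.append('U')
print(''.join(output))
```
STU

finally always runs, even after exception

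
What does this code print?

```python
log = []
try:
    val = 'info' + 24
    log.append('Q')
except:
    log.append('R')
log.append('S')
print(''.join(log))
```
RS

Exception raised in try, caught by bare except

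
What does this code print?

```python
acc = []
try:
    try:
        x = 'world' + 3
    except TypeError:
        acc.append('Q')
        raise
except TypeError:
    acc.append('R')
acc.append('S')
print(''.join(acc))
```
QRS

raise without argument re-raises current exception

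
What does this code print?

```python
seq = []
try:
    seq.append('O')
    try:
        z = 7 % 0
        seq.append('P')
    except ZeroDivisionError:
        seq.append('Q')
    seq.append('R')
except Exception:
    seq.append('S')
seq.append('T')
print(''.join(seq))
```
OQRT

Inner exception caught by inner handler, outer continues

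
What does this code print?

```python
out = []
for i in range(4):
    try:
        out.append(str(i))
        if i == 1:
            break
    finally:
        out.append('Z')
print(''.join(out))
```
0Z1Z

finally runs even when breaking out of loop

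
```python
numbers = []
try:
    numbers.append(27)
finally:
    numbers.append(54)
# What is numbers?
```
[27, 54]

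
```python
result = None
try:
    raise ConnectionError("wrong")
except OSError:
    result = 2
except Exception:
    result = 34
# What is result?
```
2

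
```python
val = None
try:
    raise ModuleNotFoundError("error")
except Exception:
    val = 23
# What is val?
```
23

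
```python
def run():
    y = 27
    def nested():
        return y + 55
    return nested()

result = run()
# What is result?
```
82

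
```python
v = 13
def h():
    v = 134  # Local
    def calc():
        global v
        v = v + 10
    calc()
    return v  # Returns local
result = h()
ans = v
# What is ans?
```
23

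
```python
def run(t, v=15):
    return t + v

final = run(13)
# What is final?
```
28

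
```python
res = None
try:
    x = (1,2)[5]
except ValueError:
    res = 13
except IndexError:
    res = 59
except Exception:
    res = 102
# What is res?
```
59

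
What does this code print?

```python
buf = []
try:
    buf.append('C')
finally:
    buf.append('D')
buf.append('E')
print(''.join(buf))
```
CDE

try/finally without except, no exception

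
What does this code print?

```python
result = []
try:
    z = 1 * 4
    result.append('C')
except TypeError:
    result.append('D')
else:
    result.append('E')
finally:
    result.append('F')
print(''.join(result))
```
CEF

else runs before finally when no exception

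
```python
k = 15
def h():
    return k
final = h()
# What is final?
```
15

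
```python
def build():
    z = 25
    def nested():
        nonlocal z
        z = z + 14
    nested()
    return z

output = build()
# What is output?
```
39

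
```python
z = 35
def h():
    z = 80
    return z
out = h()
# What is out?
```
80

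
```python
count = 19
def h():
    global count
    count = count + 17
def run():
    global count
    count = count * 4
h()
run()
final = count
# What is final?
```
144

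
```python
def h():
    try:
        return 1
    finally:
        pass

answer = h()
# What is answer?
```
1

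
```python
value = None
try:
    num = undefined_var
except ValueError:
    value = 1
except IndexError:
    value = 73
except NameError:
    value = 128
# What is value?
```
128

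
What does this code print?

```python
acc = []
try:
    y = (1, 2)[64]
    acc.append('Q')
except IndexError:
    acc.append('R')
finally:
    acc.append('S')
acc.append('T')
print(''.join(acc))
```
RST

finally always runs, even after exception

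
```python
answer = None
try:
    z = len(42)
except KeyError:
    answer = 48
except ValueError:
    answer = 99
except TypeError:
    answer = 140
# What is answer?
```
140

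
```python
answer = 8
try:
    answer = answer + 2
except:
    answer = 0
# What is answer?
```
10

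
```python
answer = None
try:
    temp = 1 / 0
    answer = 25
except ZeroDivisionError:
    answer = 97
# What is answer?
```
97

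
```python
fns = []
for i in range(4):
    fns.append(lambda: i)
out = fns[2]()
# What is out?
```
3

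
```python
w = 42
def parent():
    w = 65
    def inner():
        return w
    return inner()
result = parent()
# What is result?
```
65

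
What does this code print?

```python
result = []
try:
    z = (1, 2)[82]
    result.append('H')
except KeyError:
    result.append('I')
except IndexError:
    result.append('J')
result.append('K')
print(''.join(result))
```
JK

IndexError is caught by its specific handler, not KeyError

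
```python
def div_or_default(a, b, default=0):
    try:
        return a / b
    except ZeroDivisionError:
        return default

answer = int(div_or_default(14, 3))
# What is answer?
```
4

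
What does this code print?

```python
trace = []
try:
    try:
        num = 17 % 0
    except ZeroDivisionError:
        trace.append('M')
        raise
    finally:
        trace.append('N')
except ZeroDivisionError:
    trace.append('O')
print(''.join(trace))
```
MNO

finally runs before re-raised exception propagates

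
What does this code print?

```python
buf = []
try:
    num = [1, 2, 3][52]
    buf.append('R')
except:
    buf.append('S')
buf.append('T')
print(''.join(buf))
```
ST

Exception raised in try, caught by bare except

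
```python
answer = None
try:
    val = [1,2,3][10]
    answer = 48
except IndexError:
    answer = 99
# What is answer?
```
99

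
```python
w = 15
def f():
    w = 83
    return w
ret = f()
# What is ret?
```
83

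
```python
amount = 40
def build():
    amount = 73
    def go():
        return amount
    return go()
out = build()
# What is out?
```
73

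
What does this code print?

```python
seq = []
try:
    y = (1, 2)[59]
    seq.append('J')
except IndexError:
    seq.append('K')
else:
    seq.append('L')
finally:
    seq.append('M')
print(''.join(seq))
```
KM

Exception: except runs, else skipped, finally runs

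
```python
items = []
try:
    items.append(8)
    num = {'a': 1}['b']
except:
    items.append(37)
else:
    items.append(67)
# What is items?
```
[8, 37]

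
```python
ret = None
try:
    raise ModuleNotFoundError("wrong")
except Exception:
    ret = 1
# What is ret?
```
1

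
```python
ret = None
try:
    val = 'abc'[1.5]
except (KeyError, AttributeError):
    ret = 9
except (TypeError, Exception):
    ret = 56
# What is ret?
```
56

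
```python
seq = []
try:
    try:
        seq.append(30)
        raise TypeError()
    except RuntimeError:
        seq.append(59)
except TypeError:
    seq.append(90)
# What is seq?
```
[30, 90]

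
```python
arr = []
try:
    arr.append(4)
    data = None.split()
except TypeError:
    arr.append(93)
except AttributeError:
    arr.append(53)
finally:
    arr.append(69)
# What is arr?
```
[4, 53, 69]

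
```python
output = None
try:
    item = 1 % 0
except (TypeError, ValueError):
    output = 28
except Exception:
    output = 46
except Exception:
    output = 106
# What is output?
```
46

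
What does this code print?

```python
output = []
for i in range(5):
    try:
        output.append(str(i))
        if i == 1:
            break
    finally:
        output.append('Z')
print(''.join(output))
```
0Z1Z

finally runs even when breaking out of loop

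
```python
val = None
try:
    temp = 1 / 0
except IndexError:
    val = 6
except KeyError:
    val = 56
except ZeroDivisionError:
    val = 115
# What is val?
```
115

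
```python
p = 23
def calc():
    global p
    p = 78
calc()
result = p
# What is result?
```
78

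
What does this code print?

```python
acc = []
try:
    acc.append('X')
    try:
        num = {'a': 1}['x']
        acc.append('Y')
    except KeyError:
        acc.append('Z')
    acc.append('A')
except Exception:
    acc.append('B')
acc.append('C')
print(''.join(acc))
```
XZAC

Inner exception caught by inner handler, outer continues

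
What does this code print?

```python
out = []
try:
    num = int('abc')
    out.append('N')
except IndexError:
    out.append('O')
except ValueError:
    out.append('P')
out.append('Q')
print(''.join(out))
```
PQ

ValueError is caught by its specific handler, not IndexError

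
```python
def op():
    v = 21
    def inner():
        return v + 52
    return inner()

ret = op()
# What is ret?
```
73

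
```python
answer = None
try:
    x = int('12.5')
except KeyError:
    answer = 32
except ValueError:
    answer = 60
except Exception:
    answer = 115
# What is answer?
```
60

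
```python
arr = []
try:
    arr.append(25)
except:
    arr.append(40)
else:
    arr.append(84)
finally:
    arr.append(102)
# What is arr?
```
[25, 84, 102]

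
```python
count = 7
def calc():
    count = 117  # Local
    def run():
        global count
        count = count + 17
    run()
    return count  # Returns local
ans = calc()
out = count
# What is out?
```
24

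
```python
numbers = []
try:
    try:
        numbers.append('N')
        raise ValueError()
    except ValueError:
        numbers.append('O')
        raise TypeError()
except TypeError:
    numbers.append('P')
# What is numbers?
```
['N', 'O', 'P']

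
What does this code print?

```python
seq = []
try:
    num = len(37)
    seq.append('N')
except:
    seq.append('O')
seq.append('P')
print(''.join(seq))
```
OP

Exception raised in try, caught by bare except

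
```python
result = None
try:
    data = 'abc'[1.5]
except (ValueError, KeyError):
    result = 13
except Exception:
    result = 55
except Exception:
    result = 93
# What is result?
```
55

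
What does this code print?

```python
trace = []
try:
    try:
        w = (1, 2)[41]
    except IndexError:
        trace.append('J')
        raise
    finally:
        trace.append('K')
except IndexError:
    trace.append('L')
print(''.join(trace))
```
JKL

finally runs before re-raised exception propagates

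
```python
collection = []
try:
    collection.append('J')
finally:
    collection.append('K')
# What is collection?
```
['J', 'K']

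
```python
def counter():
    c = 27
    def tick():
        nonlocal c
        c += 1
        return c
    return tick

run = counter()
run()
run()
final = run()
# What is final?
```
30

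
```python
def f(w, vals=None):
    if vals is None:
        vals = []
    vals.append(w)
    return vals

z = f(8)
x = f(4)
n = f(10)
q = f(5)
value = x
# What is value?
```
[4]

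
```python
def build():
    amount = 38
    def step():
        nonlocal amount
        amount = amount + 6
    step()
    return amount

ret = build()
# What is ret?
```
44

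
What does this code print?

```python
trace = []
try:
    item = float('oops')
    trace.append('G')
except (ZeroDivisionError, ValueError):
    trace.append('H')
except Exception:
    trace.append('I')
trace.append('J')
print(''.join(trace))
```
HJ

ValueError matches tuple containing it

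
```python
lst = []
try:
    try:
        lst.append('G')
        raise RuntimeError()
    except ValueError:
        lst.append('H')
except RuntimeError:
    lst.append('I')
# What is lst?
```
['G', 'I']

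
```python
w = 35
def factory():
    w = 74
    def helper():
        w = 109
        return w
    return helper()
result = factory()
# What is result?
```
109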